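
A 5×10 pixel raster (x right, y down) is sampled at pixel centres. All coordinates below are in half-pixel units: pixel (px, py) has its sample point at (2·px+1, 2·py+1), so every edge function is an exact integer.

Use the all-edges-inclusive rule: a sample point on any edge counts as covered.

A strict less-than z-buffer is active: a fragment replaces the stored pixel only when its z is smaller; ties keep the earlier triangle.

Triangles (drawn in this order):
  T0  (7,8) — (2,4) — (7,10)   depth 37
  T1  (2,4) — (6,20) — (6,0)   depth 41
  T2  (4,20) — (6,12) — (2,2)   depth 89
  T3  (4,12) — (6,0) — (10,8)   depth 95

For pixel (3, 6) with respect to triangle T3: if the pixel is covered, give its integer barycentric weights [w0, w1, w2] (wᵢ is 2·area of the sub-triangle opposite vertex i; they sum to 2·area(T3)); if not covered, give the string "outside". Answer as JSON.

T0:
  2·area = 10  (B↔C swapped to make it positive)
  edge (7, 8)→(7, 10): d=(0,2) inclusive
  edge (7, 10)→(2, 4): d=(-5,-6) inclusive
  edge (2, 4)→(7, 8): d=(5,4) inclusive
    (3,0)@(7, 1): e=[0,45,-35] → .  [on edge]
    (3,1)@(7, 3): e=[0,35,-25] → .  [on edge]
    (1,2)@(3, 5): e=[8,1,1] → X
    (2,2)@(5, 5): e=[4,13,-7] → .
    (3,2)@(7, 5): e=[0,25,-15] → .  [on edge]
    (1,3)@(3, 7): e=[8,-9,11] → .
    (2,3)@(5, 7): e=[4,3,3] → X
    (3,3)@(7, 7): e=[0,15,-5] → .  [on edge]
    (2,4)@(5, 9): e=[4,-7,13] → .
    (3,4)@(7, 9): e=[0,5,5] → X  [on edge]
    (4,4)@(9, 9): e=[-4,17,-3] → .
    (3,5)@(7, 11): e=[0,-5,15] → .  [on edge]
    (3,6)@(7, 13): e=[0,-15,25] → .  [on edge]
    (3,7)@(7, 15): e=[0,-25,35] → .  [on edge]
    (3,8)@(7, 17): e=[0,-35,45] → .  [on edge]
    (3,9)@(7, 19): e=[0,-45,55] → .  [on edge]
  covered (3 px):
    . . . . .
    . . . . .
    . X . . .
    . . X . .
    . . . X .
    . . . . .
    . . . . .
    . . . . .
    . . . . .
    . . . . .
T1:
  2·area = 80  (B↔C swapped to make it positive)
  edge (2, 4)→(6, 0): d=(4,-4) inclusive
  edge (6, 0)→(6, 20): d=(0,20) inclusive
  edge (6, 20)→(2, 4): d=(-4,-16) inclusive
    (2,0)@(5, 1): e=[0,20,60] → X  [on edge]
    (3,0)@(7, 1): e=[8,-20,92] → .
    (1,1)@(3, 3): e=[0,60,20] → X  [on edge]
    (3,1)@(7, 3): e=[16,-20,84] → .
    (0,2)@(1, 5): e=[0,100,-20] → .  [on edge]
    (1,2)@(3, 5): e=[8,60,12] → X
    (3,2)@(7, 5): e=[24,-20,76] → .
    (1,3)@(3, 7): e=[16,60,4] → X
    (3,3)@(7, 7): e=[32,-20,68] → .
    (1,4)@(3, 9): e=[24,60,-4] → .
    (2,4)@(5, 9): e=[32,20,28] → X
    (3,4)@(7, 9): e=[40,-20,60] → .
  covered (11 px):
    . . X . .
    . X X . .
    . X X . .
    . X X . .
    . . X . .
    . . X . .
    . . X . .
    . . X . .
    . . . . .
    . . . . .
T2:
  2·area = 52  (B↔C swapped to make it positive)
  edge (4, 20)→(2, 2): d=(-2,-18) inclusive
  edge (2, 2)→(6, 12): d=(4,10) inclusive
  edge (6, 12)→(4, 20): d=(-2,8) inclusive
    (1,2)@(3, 5): e=[12,2,38] → X
    (2,2)@(5, 5): e=[48,-18,22] → .
    (1,3)@(3, 7): e=[8,10,34] → X
    (2,3)@(5, 7): e=[44,-10,18] → .
    (1,4)@(3, 9): e=[4,18,30] → X
    (2,4)@(5, 9): e=[40,-2,14] → .
    (1,5)@(3, 11): e=[0,26,26] → X  [on edge]
    (2,5)@(5, 11): e=[36,6,10] → X
    (3,5)@(7, 11): e=[72,-14,-6] → .
    (1,6)@(3, 13): e=[-4,34,22] → .
    (2,6)@(5, 13): e=[32,14,6] → X
    (3,6)@(7, 13): e=[68,-6,-10] → .
  covered (7 px):
    . . . . .
    . . . . .
    . X . . .
    . X . . .
    . X . . .
    . X X . .
    . . X . .
    . . X . .
    . . . . .
    . . . . .
T3:
  2·area = 64
  edge (4, 12)→(6, 0): d=(2,-12) inclusive
  edge (6, 0)→(10, 8): d=(4,8) inclusive
  edge (10, 8)→(4, 12): d=(-6,4) inclusive
    (3,1)@(7, 3): e=[18,4,42] → X
    (4,1)@(9, 3): e=[42,-12,34] → .
    (3,2)@(7, 5): e=[22,12,30] → X
    (4,2)@(9, 5): e=[46,-4,22] → .
    (2,3)@(5, 7): e=[2,36,26] → X
    (4,3)@(9, 7): e=[50,4,10] → X
    (2,4)@(5, 9): e=[6,44,14] → X
    (4,4)@(9, 9): e=[54,12,-2] → .
    (2,5)@(5, 11): e=[10,52,2] → X
    (3,5)@(7, 11): e=[34,36,-6] → .
    (2,6)@(5, 13): e=[14,60,-10] → .
  covered (8 px):
    . . . . .
    . . . X .
    . . . X .
    . . X X X
    . . X X .
    . . X . .
    . . . . .
    . . . . .
    . . . . .
    . . . . .

Answer: "outside"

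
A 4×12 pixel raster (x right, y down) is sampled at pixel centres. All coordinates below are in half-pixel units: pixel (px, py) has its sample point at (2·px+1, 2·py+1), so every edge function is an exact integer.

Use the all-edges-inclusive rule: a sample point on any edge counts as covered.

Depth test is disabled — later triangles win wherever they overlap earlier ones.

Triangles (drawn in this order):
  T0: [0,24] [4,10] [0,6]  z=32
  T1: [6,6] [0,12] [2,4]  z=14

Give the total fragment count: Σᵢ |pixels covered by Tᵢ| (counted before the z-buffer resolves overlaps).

T0:
  2·area = 72  (B↔C swapped to make it positive)
  edge (0, 24)→(0, 6): d=(0,-18) inclusive
  edge (0, 6)→(4, 10): d=(4,4) inclusive
  edge (4, 10)→(0, 24): d=(-4,14) inclusive
    (0,3)@(1, 7): e=[18,0,54] → X  [on edge]
    (1,3)@(3, 7): e=[54,-8,26] → .
    (0,4)@(1, 9): e=[18,8,46] → X
    (1,4)@(3, 9): e=[54,0,18] → X  [on edge]
    (2,4)@(5, 9): e=[90,-8,-10] → .
    (0,5)@(1, 11): e=[18,16,38] → X
    (2,5)@(5, 11): e=[90,0,-18] → .  [on edge]
    (0,6)@(1, 13): e=[18,24,30] → X
    (2,6)@(5, 13): e=[90,8,-26] → .
    (3,6)@(7, 13): e=[126,0,-54] → .  [on edge]
    (0,7)@(1, 15): e=[18,32,22] → X
    (1,7)@(3, 15): e=[54,24,-6] → .
  covered (10 px):
    . . . .
    . . . .
    . . . .
    X . . .
    X X . .
    X X . .
    X X . .
    X . . .
    X . . .
    X . . .
    . . . .
    . . . .
T1:
  2·area = 36
  edge (6, 6)→(0, 12): d=(-6,6) inclusive
  edge (0, 12)→(2, 4): d=(2,-8) inclusive
  edge (2, 4)→(6, 6): d=(4,2) inclusive
    (1,2)@(3, 5): e=[24,10,2] → X
    (2,2)@(5, 5): e=[12,26,-2] → .
    (3,2)@(7, 5): e=[0,42,-6] → .  [on edge]
    (1,3)@(3, 7): e=[12,14,10] → X
    (2,3)@(5, 7): e=[0,30,6] → X  [on edge]
    (3,3)@(7, 7): e=[-12,46,2] → .
    (0,4)@(1, 9): e=[12,2,22] → X
    (1,4)@(3, 9): e=[0,18,18] → X  [on edge]
    (2,4)@(5, 9): e=[-12,34,14] → .
    (0,5)@(1, 11): e=[0,6,30] → X  [on edge]
    (1,5)@(3, 11): e=[-12,22,26] → .
    (0,6)@(1, 13): e=[-12,10,38] → .
  covered (6 px):
    . . . .
    . . . .
    . X . .
    . X X .
    X X . .
    X . . .
    . . . .
    . . . .
    . . . .
    . . . .
    . . . .
    . . . .

Result: 16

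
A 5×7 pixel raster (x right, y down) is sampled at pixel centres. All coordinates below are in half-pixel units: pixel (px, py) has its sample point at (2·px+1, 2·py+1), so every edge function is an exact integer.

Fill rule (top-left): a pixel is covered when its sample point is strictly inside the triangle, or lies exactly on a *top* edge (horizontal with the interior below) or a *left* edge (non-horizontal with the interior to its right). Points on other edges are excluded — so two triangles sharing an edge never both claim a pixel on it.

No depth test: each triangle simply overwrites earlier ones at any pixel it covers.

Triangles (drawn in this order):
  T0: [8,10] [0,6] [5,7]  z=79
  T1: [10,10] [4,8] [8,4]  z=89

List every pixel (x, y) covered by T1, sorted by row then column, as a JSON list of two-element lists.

T0:
  2·area = 12
  edge (8, 10)→(0, 6): d=(-8,-4) top-left  bias=+0
  edge (0, 6)→(5, 7): d=(5,1) right/bottom  bias=-1
  edge (5, 7)→(8, 10): d=(3,3) right/bottom  bias=-1
    (0,1)@(1, 3): e=[28,-16,0] → .  [on edge]
    (1,2)@(3, 5): e=[20,-8,0] → .  [on edge]
    (1,3)@(3, 7): e=[4,2,6] → X
    (2,3)@(5, 7): e=[12,0,0] → .  [on edge]
    (1,4)@(3, 9): e=[-12,12,12] → .
    (3,4)@(7, 9): e=[4,8,0] → .  [on edge]
    (4,5)@(9, 11): e=[-4,16,0] → .  [on edge]
  covered (1 px):
    . . . . .
    . . . . .
    . . . . .
    . X . . .
    . . . . .
    . . . . .
    . . . . .
T1:
  2·area = 32
  edge (10, 10)→(4, 8): d=(-6,-2) top-left  bias=+0
  edge (4, 8)→(8, 4): d=(4,-4) top-left  bias=+0
  edge (8, 4)→(10, 10): d=(2,6) right/bottom  bias=-1
    (3,0)@(7, 1): e=[48,-16,0] → .  [on edge]
    (4,1)@(9, 3): e=[40,0,-8] → .  [on edge]
    (3,2)@(7, 5): e=[24,0,8] → X  [on edge]
    (4,2)@(9, 5): e=[28,8,-4] → .
    (0,3)@(1, 7): e=[0,-16,48] → .  [on edge]
    (2,3)@(5, 7): e=[8,0,24] → X  [on edge]
    (4,3)@(9, 7): e=[16,16,0] → .  [on edge]
    (1,4)@(3, 9): e=[-8,0,40] → .  [on edge]
    (2,4)@(5, 9): e=[-4,8,28] → .
    (3,4)@(7, 9): e=[0,16,16] → X  [on edge]
    (4,4)@(9, 9): e=[4,24,4] → X
    (0,5)@(1, 11): e=[-24,0,56] → .  [on edge]
  covered (5 px):
    . . . . .
    . . . . .
    . . . X .
    . . X X .
    . . . X X
    . . . . .
    . . . . .

Final: [[3,2],[2,3],[3,3],[3,4],[4,4]]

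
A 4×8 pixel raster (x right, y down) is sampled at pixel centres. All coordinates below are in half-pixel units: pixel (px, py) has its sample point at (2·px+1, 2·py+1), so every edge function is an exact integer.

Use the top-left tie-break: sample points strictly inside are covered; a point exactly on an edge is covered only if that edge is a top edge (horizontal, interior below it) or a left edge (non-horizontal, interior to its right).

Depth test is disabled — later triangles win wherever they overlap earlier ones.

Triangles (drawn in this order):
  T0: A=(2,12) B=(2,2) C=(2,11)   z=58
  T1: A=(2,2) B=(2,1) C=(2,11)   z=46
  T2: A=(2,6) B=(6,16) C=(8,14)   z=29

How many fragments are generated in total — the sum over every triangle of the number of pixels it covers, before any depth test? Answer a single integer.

T0:
  degenerate (2·area = 0) — covers nothing
T1:
  degenerate (2·area = 0) — covers nothing
T2:
  2·area = 28  (B↔C swapped to make it positive)
  edge (2, 6)→(8, 14): d=(6,8) right/bottom  bias=-1
  edge (8, 14)→(6, 16): d=(-2,2) right/bottom  bias=-1
  edge (6, 16)→(2, 6): d=(-4,-10) top-left  bias=+0
    (2,5)@(5, 11): e=[6,12,10] → █
    (3,5)@(7, 11): e=[-10,8,30] → ·
    (2,6)@(5, 13): e=[18,8,2] → █
    (3,6)@(7, 13): e=[2,4,22] → █
    (2,7)@(5, 15): e=[30,4,-6] → ·
    (3,7)@(7, 15): e=[14,0,14] → ·  [on edge]
  covered (3 px):
    · · · ·
    · · · ·
    · · · ·
    · · · ·
    · · · ·
    · · █ ·
    · · █ █
    · · · ·

Answer: 3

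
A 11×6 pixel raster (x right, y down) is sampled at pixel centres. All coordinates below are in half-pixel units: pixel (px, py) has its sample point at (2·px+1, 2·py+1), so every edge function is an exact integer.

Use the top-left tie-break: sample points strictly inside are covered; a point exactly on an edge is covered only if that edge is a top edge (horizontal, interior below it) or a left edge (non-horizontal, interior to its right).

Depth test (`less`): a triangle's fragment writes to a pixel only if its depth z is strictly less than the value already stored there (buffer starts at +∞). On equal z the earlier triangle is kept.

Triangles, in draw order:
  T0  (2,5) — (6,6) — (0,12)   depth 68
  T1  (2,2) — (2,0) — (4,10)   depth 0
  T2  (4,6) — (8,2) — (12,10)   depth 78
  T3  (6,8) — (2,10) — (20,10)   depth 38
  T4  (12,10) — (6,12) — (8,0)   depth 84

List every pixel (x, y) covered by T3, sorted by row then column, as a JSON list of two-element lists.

T0:
  2·area = 30
  edge (2, 5)→(6, 6): d=(4,1) right/bottom  bias=-1
  edge (6, 6)→(0, 12): d=(-6,6) right/bottom  bias=-1
  edge (0, 12)→(2, 5): d=(2,-7) top-left  bias=+0
    (5,0)@(11, 1): e=[-25,0,55] → .  [on edge]
    (4,1)@(9, 3): e=[-15,0,45] → .  [on edge]
    (3,2)@(7, 5): e=[-5,0,35] → .  [on edge]
    (1,3)@(3, 7): e=[7,12,11] → X
    (2,3)@(5, 7): e=[5,0,25] → .  [on edge]
    (0,4)@(1, 9): e=[17,12,1] → X
    (1,4)@(3, 9): e=[15,0,15] → .  [on edge]
    (0,5)@(1, 11): e=[25,0,5] → .  [on edge]
  covered (2 px):
    . . . . . . . . . . .
    . . . . . . . . . . .
    . . . . . . . . . . .
    . X . . . . . . . . .
    X . . . . . . . . . .
    . . . . . . . . . . .
T1:
  2·area = 4
  edge (2, 2)→(2, 0): d=(0,-2) top-left  bias=+0
  edge (2, 0)→(4, 10): d=(2,10) right/bottom  bias=-1
  edge (4, 10)→(2, 2): d=(-2,-8) top-left  bias=+0
    (1,2)@(3, 5): e=[2,0,2] → .  [on edge]
  covered (0 px):
    . . . . . . . . . . .
    . . . . . . . . . . .
    . . . . . . . . . . .
    . . . . . . . . . . .
    . . . . . . . . . . .
    . . . . . . . . . . .
T2:
  2·area = 48
  edge (4, 6)→(8, 2): d=(4,-4) top-left  bias=+0
  edge (8, 2)→(12, 10): d=(4,8) right/bottom  bias=-1
  edge (12, 10)→(4, 6): d=(-8,-4) top-left  bias=+0
    (4,0)@(9, 1): e=[0,-12,60] → .  [on edge]
    (3,1)@(7, 3): e=[0,12,36] → X  [on edge]
    (4,1)@(9, 3): e=[8,-4,44] → .
    (2,2)@(5, 5): e=[0,36,12] → X  [on edge]
    (4,2)@(9, 5): e=[16,4,28] → X
    (5,2)@(11, 5): e=[24,-12,36] → .
    (1,3)@(3, 7): e=[0,60,-12] → .  [on edge]
    (2,3)@(5, 7): e=[8,44,-4] → .
    (3,3)@(7, 7): e=[16,28,4] → X
    (5,3)@(11, 7): e=[32,-4,20] → .
    (0,4)@(1, 9): e=[0,84,-36] → .  [on edge]
    (3,4)@(7, 9): e=[24,36,-12] → .
  covered (7 px):
    . . . . . . . . . . .
    . . . X . . . . . . .
    . . X X X . . . . . .
    . . . X X . . . . . .
    . . . . . X . . . . .
    . . . . . . . . . . .
T3:
  2·area = 36  (B↔C swapped to make it positive)
  edge (6, 8)→(20, 10): d=(14,2) right/bottom  bias=-1
  edge (20, 10)→(2, 10): d=(-18,0) right/bottom  bias=-1
  edge (2, 10)→(6, 8): d=(4,-2) top-left  bias=+0
    (2,4)@(5, 9): e=[16,18,2] → X
    (3,4)@(7, 9): e=[12,18,6] → X
    (4,4)@(9, 9): e=[8,18,10] → X
    (5,4)@(11, 9): e=[4,18,14] → X
    (6,4)@(13, 9): e=[0,18,18] → .  [on edge]
    (2,5)@(5, 11): e=[44,-18,10] → .
    (3,5)@(7, 11): e=[40,-18,14] → .
    (4,5)@(9, 11): e=[36,-18,18] → .
    (5,5)@(11, 11): e=[32,-18,22] → .
  covered (4 px):
    . . . . . . . . . . .
    . . . . . . . . . . .
    . . . . . . . . . . .
    . . . . . . . . . . .
    . . X X X X . . . . .
    . . . . . . . . . . .
T4:
  2·area = 68
  edge (12, 10)→(6, 12): d=(-6,2) right/bottom  bias=-1
  edge (6, 12)→(8, 0): d=(2,-12) top-left  bias=+0
  edge (8, 0)→(12, 10): d=(4,10) right/bottom  bias=-1
    (4,1)@(9, 3): e=[48,18,2] → X
    (5,1)@(11, 3): e=[44,42,-18] → .
    (4,2)@(9, 5): e=[36,22,10] → X
    (5,2)@(11, 5): e=[32,46,-10] → .
    (3,3)@(7, 7): e=[28,2,38] → X
    (5,3)@(11, 7): e=[20,50,-2] → .
    (10,3)@(21, 7): e=[0,170,-102] → .  [on edge]
    (3,4)@(7, 9): e=[16,6,46] → X
    (5,4)@(11, 9): e=[8,54,6] → X
    (6,4)@(13, 9): e=[4,78,-14] → .
    (7,4)@(15, 9): e=[0,102,-34] → .  [on edge]
    (3,5)@(7, 11): e=[4,10,54] → X
    (4,5)@(9, 11): e=[0,34,34] → .  [on edge]
  covered (8 px):
    . . . . . . . . . . .
    . . . . X . . . . . .
    . . . . X . . . . . .
    . . . X X . . . . . .
    . . . X X X . . . . .
    . . . X . . . . . . .

Result: [[2,4],[3,4],[4,4],[5,4]]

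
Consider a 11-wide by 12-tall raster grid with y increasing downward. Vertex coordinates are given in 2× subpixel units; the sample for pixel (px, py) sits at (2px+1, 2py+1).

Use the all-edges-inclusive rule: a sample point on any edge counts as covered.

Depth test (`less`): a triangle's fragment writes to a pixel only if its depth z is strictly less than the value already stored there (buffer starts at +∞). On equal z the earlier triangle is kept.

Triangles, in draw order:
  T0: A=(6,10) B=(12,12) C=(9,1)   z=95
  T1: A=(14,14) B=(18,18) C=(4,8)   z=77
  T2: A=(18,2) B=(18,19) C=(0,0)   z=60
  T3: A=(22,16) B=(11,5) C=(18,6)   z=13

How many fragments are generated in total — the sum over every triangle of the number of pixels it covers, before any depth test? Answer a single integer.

T0:
  2·area = 60  (B↔C swapped to make it positive)
  edge (6, 10)→(9, 1): d=(3,-9) inclusive
  edge (9, 1)→(12, 12): d=(3,11) inclusive
  edge (12, 12)→(6, 10): d=(-6,-2) inclusive
    (4,0)@(9, 1): e=[0,0,60] → █  [on edge]
    (5,0)@(11, 1): e=[18,-22,64] → ·
    (4,1)@(9, 3): e=[6,6,48] → █
    (5,1)@(11, 3): e=[24,-16,52] → ·
    (4,2)@(9, 5): e=[12,12,36] → █
    (5,2)@(11, 5): e=[30,-10,40] → ·
    (3,3)@(7, 7): e=[0,40,20] → █  [on edge]
    (5,3)@(11, 7): e=[36,-4,28] → ·
    (1,4)@(3, 9): e=[-30,90,0] → ·  [on edge]
    (3,4)@(7, 9): e=[6,46,8] → █
    (5,4)@(11, 9): e=[42,2,16] → █
    (6,4)@(13, 9): e=[60,-20,20] → ·
    (4,5)@(9, 11): e=[30,30,0] → █  [on edge]
    (2,6)@(5, 13): e=[0,80,-20] → ·  [on edge]
    (7,6)@(15, 13): e=[90,-30,0] → ·  [on edge]
    (10,7)@(21, 15): e=[150,-90,0] → ·  [on edge]
    (1,9)@(3, 19): e=[0,120,-60] → ·  [on edge]
    (7,11)@(15, 23): e=[120,0,-60] → ·  [on edge]
  covered (10 px):
    · · · · █ · · · · · ·
    · · · · █ · · · · · ·
    · · · · █ · · · · · ·
    · · · █ █ · · · · · ·
    · · · █ █ █ · · · · ·
    · · · · █ █ · · · · ·
    · · · · · · · · · · ·
    · · · · · · · · · · ·
    · · · · · · · · · · ·
    · · · · · · · · · · ·
    · · · · · · · · · · ·
    · · · · · · · · · · ·
T1:
  2·area = 16
  edge (14, 14)→(18, 18): d=(4,4) inclusive
  edge (18, 18)→(4, 8): d=(-14,-10) inclusive
  edge (4, 8)→(14, 14): d=(10,6) inclusive
    (0,0)@(1, 1): e=[0,68,-52] → ·  [on edge]
    (1,1)@(3, 3): e=[0,60,-44] → ·  [on edge]
    (2,2)@(5, 5): e=[0,52,-36] → ·  [on edge]
    (3,3)@(7, 7): e=[0,44,-28] → ·  [on edge]
    (4,4)@(9, 9): e=[0,36,-20] → ·  [on edge]
    (4,5)@(9, 11): e=[8,8,0] → █  [on edge]
    (5,5)@(11, 11): e=[0,28,-12] → ·  [on edge]
    (4,6)@(9, 13): e=[16,-20,20] → ·
    (5,6)@(11, 13): e=[8,0,8] → █  [on edge]
    (6,6)@(13, 13): e=[0,20,-4] → ·  [on edge]
    (5,7)@(11, 15): e=[16,-28,28] → ·
    (7,7)@(15, 15): e=[0,12,4] → █  [on edge]
    (8,8)@(17, 17): e=[0,4,12] → █  [on edge]
    (9,8)@(19, 17): e=[-8,24,0] → ·  [on edge]
    (9,9)@(19, 19): e=[0,-4,20] → ·  [on edge]
    (10,10)@(21, 21): e=[0,-12,28] → ·  [on edge]
  covered (4 px):
    · · · · · · · · · · ·
    · · · · · · · · · · ·
    · · · · · · · · · · ·
    · · · · · · · · · · ·
    · · · · · · · · · · ·
    · · · · █ · · · · · ·
    · · · · · █ · · · · ·
    · · · · · · · █ · · ·
    · · · · · · · · █ · ·
    · · · · · · · · · · ·
    · · · · · · · · · · ·
    · · · · · · · · · · ·
T2:
  2·area = 306
  edge (18, 2)→(18, 19): d=(0,17) inclusive
  edge (18, 19)→(0, 0): d=(-18,-19) inclusive
  edge (0, 0)→(18, 2): d=(18,2) inclusive
    (0,0)@(1, 1): e=[289,1,16] → █
    (1,0)@(3, 1): e=[255,39,12] → █
    (2,0)@(5, 1): e=[221,77,8] → █
    (3,0)@(7, 1): e=[187,115,4] → █
    (4,0)@(9, 1): e=[153,153,0] → █  [on edge]
    (5,0)@(11, 1): e=[119,191,-4] → ·
    (0,1)@(1, 3): e=[289,-35,52] → ·
    (1,1)@(3, 3): e=[255,3,48] → █
    (5,1)@(11, 3): e=[119,155,32] → █
    (6,1)@(13, 3): e=[85,193,28] → █
    (7,1)@(15, 3): e=[51,231,24] → █
    (8,1)@(17, 3): e=[17,269,20] → █
  covered (41 px):
    █ █ █ █ █ · · · · · ·
    · █ █ █ █ █ █ █ █ · ·
    · · █ █ █ █ █ █ █ · ·
    · · · █ █ █ █ █ █ · ·
    · · · · █ █ █ █ █ · ·
    · · · · · █ █ █ █ · ·
    · · · · · · █ █ █ · ·
    · · · · · · · █ █ · ·
    · · · · · · · · █ · ·
    · · · · · · · · · · ·
    · · · · · · · · · · ·
    · · · · · · · · · · ·
T3:
  2·area = 66
  edge (22, 16)→(11, 5): d=(-11,-11) inclusive
  edge (11, 5)→(18, 6): d=(7,1) inclusive
  edge (18, 6)→(22, 16): d=(4,10) inclusive
    (3,0)@(7, 1): e=[0,-24,90] → ·  [on edge]
    (4,1)@(9, 3): e=[0,-12,78] → ·  [on edge]
    (5,2)@(11, 5): e=[0,0,66] → █  [on edge]
    (6,2)@(13, 5): e=[22,-2,46] → ·
    (5,3)@(11, 7): e=[-22,14,74] → ·
    (6,3)@(13, 7): e=[0,12,54] → █  [on edge]
    (7,3)@(15, 7): e=[22,10,34] → █
    (8,3)@(17, 7): e=[44,8,14] → █
    (9,3)@(19, 7): e=[66,6,-6] → ·
    (6,4)@(13, 9): e=[-22,26,62] → ·
    (7,4)@(15, 9): e=[0,24,42] → █  [on edge]
    (9,4)@(19, 9): e=[44,20,2] → █
    (8,5)@(17, 11): e=[0,36,30] → █  [on edge]
    (9,6)@(19, 13): e=[0,48,18] → █  [on edge]
    (10,7)@(21, 15): e=[0,60,6] → █  [on edge]
  covered (11 px):
    · · · · · · · · · · ·
    · · · · · · · · · · ·
    · · · · · █ · · · · ·
    · · · · · · █ █ █ · ·
    · · · · · · · █ █ █ ·
    · · · · · · · · █ █ ·
    · · · · · · · · · █ ·
    · · · · · · · · · · █
    · · · · · · · · · · ·
    · · · · · · · · · · ·
    · · · · · · · · · · ·
    · · · · · · · · · · ·

Final: 66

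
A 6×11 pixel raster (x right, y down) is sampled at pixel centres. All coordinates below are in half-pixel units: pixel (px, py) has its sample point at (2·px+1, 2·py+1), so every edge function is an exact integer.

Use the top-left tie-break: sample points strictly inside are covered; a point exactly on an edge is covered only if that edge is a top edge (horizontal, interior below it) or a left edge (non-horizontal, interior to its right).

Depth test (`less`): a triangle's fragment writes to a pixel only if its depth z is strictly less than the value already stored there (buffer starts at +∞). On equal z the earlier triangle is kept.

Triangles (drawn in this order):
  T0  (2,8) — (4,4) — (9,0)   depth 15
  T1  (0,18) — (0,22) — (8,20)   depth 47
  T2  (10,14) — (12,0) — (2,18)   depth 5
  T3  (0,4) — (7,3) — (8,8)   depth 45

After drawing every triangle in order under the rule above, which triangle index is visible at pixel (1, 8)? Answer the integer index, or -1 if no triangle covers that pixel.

T0:
  2·area = 12
  edge (2, 8)→(4, 4): d=(2,-4) top-left  bias=+0
  edge (4, 4)→(9, 0): d=(5,-4) top-left  bias=+0
  edge (9, 0)→(2, 8): d=(-7,8) right/bottom  bias=-1
  covered (0 px):
    . . . . . .
    . . . . . .
    . . . . . .
    . . . . . .
    . . . . . .
    . . . . . .
    . . . . . .
    . . . . . .
    . . . . . .
    . . . . . .
    . . . . . .
T1:
  2·area = 32  (B↔C swapped to make it positive)
  edge (0, 18)→(8, 20): d=(8,2) right/bottom  bias=-1
  edge (8, 20)→(0, 22): d=(-8,2) right/bottom  bias=-1
  edge (0, 22)→(0, 18): d=(0,-4) top-left  bias=+0
    (0,9)@(1, 19): e=[6,22,4] → X
    (1,9)@(3, 19): e=[2,18,12] → X
    (2,9)@(5, 19): e=[-2,14,20] → .
    (0,10)@(1, 21): e=[22,6,4] → X
    (2,10)@(5, 21): e=[14,-2,20] → .
  covered (4 px):
    . . . . . .
    . . . . . .
    . . . . . .
    . . . . . .
    . . . . . .
    . . . . . .
    . . . . . .
    . . . . . .
    . . . . . .
    X X . . . .
    X X . . . .
T2:
  2·area = 104  (B↔C swapped to make it positive)
  edge (10, 14)→(2, 18): d=(-8,4) right/bottom  bias=-1
  edge (2, 18)→(12, 0): d=(10,-18) top-left  bias=+0
  edge (12, 0)→(10, 14): d=(-2,14) right/bottom  bias=-1
    (5,1)@(11, 3): e=[84,12,8] → X
    (5,2)@(11, 5): e=[68,32,4] → X
    (4,3)@(9, 7): e=[60,16,28] → X
    (5,3)@(11, 7): e=[52,52,0] → .  [on edge]
    (3,4)@(7, 9): e=[52,0,52] → X  [on edge]
    (5,4)@(11, 9): e=[36,72,-4] → .
    (3,5)@(7, 11): e=[36,20,48] → X
    (5,5)@(11, 11): e=[20,92,-8] → .
    (2,6)@(5, 13): e=[28,4,72] → X
    (5,6)@(11, 13): e=[4,112,-12] → .
    (2,7)@(5, 15): e=[12,24,68] → X
    (4,7)@(9, 15): e=[-4,96,12] → .
    (4,10)@(9, 21): e=[-52,156,0] → .  [on edge]
  covered (13 px):
    . . . . . .
    . . . . . X
    . . . . . X
    . . . . X .
    . . . X X .
    . . . X X .
    . . X X X .
    . . X X . .
    . X . . . .
    . . . . . .
    . . . . . .
T3:
  2·area = 36
  edge (0, 4)→(7, 3): d=(7,-1) top-left  bias=+0
  edge (7, 3)→(8, 8): d=(1,5) right/bottom  bias=-1
  edge (8, 8)→(0, 4): d=(-8,-4) top-left  bias=+0
    (3,1)@(7, 3): e=[0,0,36] → .  [on edge]
    (1,2)@(3, 5): e=[10,22,4] → X
    (2,2)@(5, 5): e=[12,12,12] → X
    (3,2)@(7, 5): e=[14,2,20] → X
    (4,2)@(9, 5): e=[16,-8,28] → .
    (1,3)@(3, 7): e=[24,24,-12] → .
    (2,3)@(5, 7): e=[26,14,-4] → .
    (3,3)@(7, 7): e=[28,4,4] → X
    (4,3)@(9, 7): e=[30,-6,12] → .
    (3,4)@(7, 9): e=[42,6,-12] → .
    (4,6)@(9, 13): e=[72,0,-36] → .  [on edge]
  covered (4 px):
    . . . . . .
    . . . . . .
    . X X X . .
    . . . X . .
    . . . . . .
    . . . . . .
    . . . . . .
    . . . . . .
    . . . . . .
    . . . . . .
    . . . . . .

Z-buffer (winner per pixel, '.' = empty):
  . . . . . .
  . . . . . 2
  . 3 3 3 . 2
  . . . 3 2 .
  . . . 2 2 .
  . . . 2 2 .
  . . 2 2 2 .
  . . 2 2 . .
  . 2 . . . .
  1 1 . . . .
  1 1 . . . .

Final: 2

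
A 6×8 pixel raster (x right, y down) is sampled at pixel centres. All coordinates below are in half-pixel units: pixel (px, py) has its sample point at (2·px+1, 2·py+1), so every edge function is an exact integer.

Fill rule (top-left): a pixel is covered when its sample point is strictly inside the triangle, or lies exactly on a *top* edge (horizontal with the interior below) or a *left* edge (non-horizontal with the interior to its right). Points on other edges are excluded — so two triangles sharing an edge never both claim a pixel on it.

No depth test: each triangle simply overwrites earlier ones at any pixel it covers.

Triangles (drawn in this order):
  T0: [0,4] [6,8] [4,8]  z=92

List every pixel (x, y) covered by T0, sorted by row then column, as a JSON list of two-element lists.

T0:
  2·area = 8
  edge (0, 4)→(6, 8): d=(6,4) right/bottom  bias=-1
  edge (6, 8)→(4, 8): d=(-2,0) right/bottom  bias=-1
  edge (4, 8)→(0, 4): d=(-4,-4) top-left  bias=+0
    (0,2)@(1, 5): e=[2,6,0] → █  [on edge]
    (1,2)@(3, 5): e=[-6,6,8] → ·
    (0,3)@(1, 7): e=[14,2,-8] → ·
    (1,3)@(3, 7): e=[6,2,0] → █  [on edge]
    (2,3)@(5, 7): e=[-2,2,8] → ·
    (1,4)@(3, 9): e=[18,-2,-8] → ·
    (2,4)@(5, 9): e=[10,-2,0] → ·  [on edge]
    (3,5)@(7, 11): e=[14,-6,0] → ·  [on edge]
    (4,6)@(9, 13): e=[18,-10,0] → ·  [on edge]
    (5,7)@(11, 15): e=[22,-14,0] → ·  [on edge]
  covered (2 px):
    · · · · · ·
    · · · · · ·
    █ · · · · ·
    · █ · · · ·
    · · · · · ·
    · · · · · ·
    · · · · · ·
    · · · · · ·

Answer: [[0,2],[1,3]]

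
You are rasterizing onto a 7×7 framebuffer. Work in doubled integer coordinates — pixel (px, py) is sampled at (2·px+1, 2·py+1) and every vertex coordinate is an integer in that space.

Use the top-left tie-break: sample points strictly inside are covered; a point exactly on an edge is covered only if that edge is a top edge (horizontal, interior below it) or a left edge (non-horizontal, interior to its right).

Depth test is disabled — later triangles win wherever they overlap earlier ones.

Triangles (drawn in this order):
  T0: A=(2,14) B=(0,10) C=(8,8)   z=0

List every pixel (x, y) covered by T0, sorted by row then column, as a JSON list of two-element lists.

T0:
  2·area = 36
  edge (2, 14)→(0, 10): d=(-2,-4) top-left  bias=+0
  edge (0, 10)→(8, 8): d=(8,-2) top-left  bias=+0
  edge (8, 8)→(2, 14): d=(-6,6) right/bottom  bias=-1
    (6,1)@(13, 3): e=[66,-30,0] → ·  [on edge]
    (5,2)@(11, 5): e=[54,-18,0] → ·  [on edge]
    (4,3)@(9, 7): e=[42,-6,0] → ·  [on edge]
    (2,4)@(5, 9): e=[22,2,12] → █
    (3,4)@(7, 9): e=[30,6,0] → ·  [on edge]
    (0,5)@(1, 11): e=[2,10,24] → █
    (1,5)@(3, 11): e=[10,14,12] → █
    (2,5)@(5, 11): e=[18,18,0] → ·  [on edge]
    (0,6)@(1, 13): e=[-2,26,12] → ·
    (1,6)@(3, 13): e=[6,30,0] → ·  [on edge]
  covered (3 px):
    · · · · · · ·
    · · · · · · ·
    · · · · · · ·
    · · · · · · ·
    · · █ · · · ·
    █ █ · · · · ·
    · · · · · · ·

Result: [[2,4],[0,5],[1,5]]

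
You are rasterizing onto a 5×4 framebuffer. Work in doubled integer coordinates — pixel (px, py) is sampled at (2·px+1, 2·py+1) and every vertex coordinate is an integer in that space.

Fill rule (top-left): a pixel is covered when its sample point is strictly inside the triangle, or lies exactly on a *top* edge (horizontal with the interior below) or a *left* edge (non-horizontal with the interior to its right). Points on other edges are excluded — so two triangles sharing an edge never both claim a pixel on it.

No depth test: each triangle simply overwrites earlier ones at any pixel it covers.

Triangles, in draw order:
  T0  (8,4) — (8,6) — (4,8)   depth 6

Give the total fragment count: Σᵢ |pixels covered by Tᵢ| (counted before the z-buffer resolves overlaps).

T0:
  2·area = 8
  edge (8, 4)→(8, 6): d=(0,2) right/bottom  bias=-1
  edge (8, 6)→(4, 8): d=(-4,2) right/bottom  bias=-1
  edge (4, 8)→(8, 4): d=(4,-4) top-left  bias=+0
    (4,1)@(9, 3): e=[-2,10,0] → ·  [on edge]
    (3,2)@(7, 5): e=[2,6,0] → █  [on edge]
    (4,2)@(9, 5): e=[-2,2,8] → ·
    (2,3)@(5, 7): e=[6,2,0] → █  [on edge]
    (3,3)@(7, 7): e=[2,-2,8] → ·
  covered (2 px):
    · · · · ·
    · · · · ·
    · · · █ ·
    · · █ · ·

Final: 2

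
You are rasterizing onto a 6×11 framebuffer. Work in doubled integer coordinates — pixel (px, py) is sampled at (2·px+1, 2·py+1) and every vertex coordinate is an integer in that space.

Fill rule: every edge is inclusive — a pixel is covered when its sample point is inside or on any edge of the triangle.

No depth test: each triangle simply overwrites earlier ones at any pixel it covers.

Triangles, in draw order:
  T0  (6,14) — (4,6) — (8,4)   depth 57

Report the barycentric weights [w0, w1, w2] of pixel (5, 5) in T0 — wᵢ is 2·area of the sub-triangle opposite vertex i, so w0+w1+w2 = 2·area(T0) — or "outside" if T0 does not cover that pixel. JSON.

T0:
  2·area = 36
  edge (6, 14)→(4, 6): d=(-2,-8) inclusive
  edge (4, 6)→(8, 4): d=(4,-2) inclusive
  edge (8, 4)→(6, 14): d=(-2,10) inclusive
    (3,2)@(7, 5): e=[26,2,8] → X
    (4,2)@(9, 5): e=[42,6,-12] → .
    (2,3)@(5, 7): e=[6,6,24] → X
    (4,3)@(9, 7): e=[38,14,-16] → .
    (2,4)@(5, 9): e=[2,14,20] → X
    (3,4)@(7, 9): e=[18,18,0] → X  [on edge]
    (4,4)@(9, 9): e=[34,22,-20] → .
    (2,5)@(5, 11): e=[-2,22,16] → .
    (3,5)@(7, 11): e=[14,26,-4] → .
    (2,9)@(5, 19): e=[-18,54,0] → .  [on edge]
  covered (5 px):
    . . . . . .
    . . . . . .
    . . . X . .
    . . X X . .
    . . X X . .
    . . . . . .
    . . . . . .
    . . . . . .
    . . . . . .
    . . . . . .
    . . . . . .

Answer: "outside"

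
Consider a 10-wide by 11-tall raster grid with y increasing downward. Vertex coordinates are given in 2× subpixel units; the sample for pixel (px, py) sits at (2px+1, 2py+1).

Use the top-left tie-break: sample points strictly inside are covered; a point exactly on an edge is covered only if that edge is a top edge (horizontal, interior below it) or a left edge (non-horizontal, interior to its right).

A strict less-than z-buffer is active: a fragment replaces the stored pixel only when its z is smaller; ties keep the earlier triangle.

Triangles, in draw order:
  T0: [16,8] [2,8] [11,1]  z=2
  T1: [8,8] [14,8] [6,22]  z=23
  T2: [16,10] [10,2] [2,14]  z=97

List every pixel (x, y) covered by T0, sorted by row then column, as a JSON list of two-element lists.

T0:
  2·area = 98
  edge (16, 8)→(2, 8): d=(-14,0) right/bottom  bias=-1
  edge (2, 8)→(11, 1): d=(9,-7) top-left  bias=+0
  edge (11, 1)→(16, 8): d=(5,7) right/bottom  bias=-1
    (5,0)@(11, 1): e=[98,0,0] → ·  [on edge]
    (4,1)@(9, 3): e=[70,4,24] → #
    (5,1)@(11, 3): e=[70,18,10] → #
    (6,1)@(13, 3): e=[70,32,-4] → ·
    (3,2)@(7, 5): e=[42,8,48] → #
    (6,2)@(13, 5): e=[42,50,6] → #
    (7,2)@(15, 5): e=[42,64,-8] → ·
    (2,3)@(5, 7): e=[14,12,72] → #
    (7,3)@(15, 7): e=[14,82,2] → #
    (8,3)@(17, 7): e=[14,96,-12] → ·
    (2,4)@(5, 9): e=[-14,30,82] → ·
    (3,4)@(7, 9): e=[-14,44,68] → ·
  covered (12 px):
    · · · · · · · · · ·
    · · · · # # · · · ·
    · · · # # # # · · ·
    · · # # # # # # · ·
    · · · · · · · · · ·
    · · · · · · · · · ·
    · · · · · · · · · ·
    · · · · · · · · · ·
    · · · · · · · · · ·
    · · · · · · · · · ·
    · · · · · · · · · ·
T1:
  2·area = 84
  edge (8, 8)→(14, 8): d=(6,0) top-left  bias=+0
  edge (14, 8)→(6, 22): d=(-8,14) right/bottom  bias=-1
  edge (6, 22)→(8, 8): d=(2,-14) top-left  bias=+0
    (4,0)@(9, 1): e=[-42,126,0] → ·  [on edge]
    (4,4)@(9, 9): e=[6,62,16] → #
    (5,4)@(11, 9): e=[6,34,44] → #
    (6,4)@(13, 9): e=[6,6,72] → #
    (7,4)@(15, 9): e=[6,-22,100] → ·
    (4,5)@(9, 11): e=[18,46,20] → #
    (6,5)@(13, 11): e=[18,-10,76] → ·
    (4,6)@(9, 13): e=[30,30,24] → #
    (6,6)@(13, 13): e=[30,-26,80] → ·
    (3,7)@(7, 15): e=[42,42,0] → #  [on edge]
    (5,7)@(11, 15): e=[42,-14,56] → ·
    (3,8)@(7, 17): e=[54,26,4] → #
  covered (11 px):
    · · · · · · · · · ·
    · · · · · · · · · ·
    · · · · · · · · · ·
    · · · · · · · · · ·
    · · · · # # # · · ·
    · · · · # # · · · ·
    · · · · # # · · · ·
    · · · # # · · · · ·
    · · · # · · · · · ·
    · · · # · · · · · ·
    · · · · · · · · · ·
T2:
  2·area = 136  (B↔C swapped to make it positive)
  edge (16, 10)→(2, 14): d=(-14,4) right/bottom  bias=-1
  edge (2, 14)→(10, 2): d=(8,-12) top-left  bias=+0
  edge (10, 2)→(16, 10): d=(6,8) right/bottom  bias=-1
    (4,2)@(9, 5): e=[98,12,26] → #
    (5,2)@(11, 5): e=[90,36,10] → #
    (6,2)@(13, 5): e=[82,60,-6] → ·
    (3,3)@(7, 7): e=[78,4,54] → #
    (6,3)@(13, 7): e=[54,76,6] → #
    (7,3)@(15, 7): e=[46,100,-10] → ·
    (3,4)@(7, 9): e=[50,20,66] → #
    (7,4)@(15, 9): e=[18,116,2] → #
    (8,4)@(17, 9): e=[10,140,-14] → ·
    (2,5)@(5, 11): e=[30,12,94] → #
    (6,5)@(13, 11): e=[-2,108,30] → ·
    (7,5)@(15, 11): e=[-10,132,14] → ·
  covered (17 px):
    · · · · · · · · · ·
    · · · · · · · · · ·
    · · · · # # · · · ·
    · · · # # # # · · ·
    · · · # # # # # · ·
    · · # # # # · · · ·
    · # # · · · · · · ·
    · · · · · · · · · ·
    · · · · · · · · · ·
    · · · · · · · · · ·
    · · · · · · · · · ·

Result: [[4,1],[5,1],[3,2],[4,2],[5,2],[6,2],[2,3],[3,3],[4,3],[5,3],[6,3],[7,3]]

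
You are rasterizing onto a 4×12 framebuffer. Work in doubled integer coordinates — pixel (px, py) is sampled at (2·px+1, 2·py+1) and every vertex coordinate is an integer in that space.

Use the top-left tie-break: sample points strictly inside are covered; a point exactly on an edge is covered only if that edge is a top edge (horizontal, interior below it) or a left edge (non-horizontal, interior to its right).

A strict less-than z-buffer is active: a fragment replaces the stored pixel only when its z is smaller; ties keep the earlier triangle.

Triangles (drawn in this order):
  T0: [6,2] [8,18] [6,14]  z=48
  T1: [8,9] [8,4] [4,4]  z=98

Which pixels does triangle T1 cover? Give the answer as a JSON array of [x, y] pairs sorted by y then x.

T0:
  2·area = 24
  edge (6, 2)→(8, 18): d=(2,16) right/bottom  bias=-1
  edge (8, 18)→(6, 14): d=(-2,-4) top-left  bias=+0
  edge (6, 14)→(6, 2): d=(0,-12) top-left  bias=+0
    (3,5)@(7, 11): e=[2,10,12] → █
    (3,6)@(7, 13): e=[6,6,12] → █
    (3,7)@(7, 15): e=[10,2,12] → █
    (3,8)@(7, 17): e=[14,-2,12] → ·
  covered (3 px):
    · · · ·
    · · · ·
    · · · ·
    · · · ·
    · · · ·
    · · · █
    · · · █
    · · · █
    · · · ·
    · · · ·
    · · · ·
    · · · ·
T1:
  2·area = 20  (B↔C swapped to make it positive)
  edge (8, 9)→(4, 4): d=(-4,-5) top-left  bias=+0
  edge (4, 4)→(8, 4): d=(4,0) top-left  bias=+0
  edge (8, 4)→(8, 9): d=(0,5) right/bottom  bias=-1
    (2,2)@(5, 5): e=[1,4,15] → █
    (3,2)@(7, 5): e=[11,4,5] → █
    (2,3)@(5, 7): e=[-7,12,15] → ·
    (3,3)@(7, 7): e=[3,12,5] → █
    (3,4)@(7, 9): e=[-5,20,5] → ·
  covered (3 px):
    · · · ·
    · · · ·
    · · █ █
    · · · █
    · · · ·
    · · · ·
    · · · ·
    · · · ·
    · · · ·
    · · · ·
    · · · ·
    · · · ·

Result: [[2,2],[3,2],[3,3]]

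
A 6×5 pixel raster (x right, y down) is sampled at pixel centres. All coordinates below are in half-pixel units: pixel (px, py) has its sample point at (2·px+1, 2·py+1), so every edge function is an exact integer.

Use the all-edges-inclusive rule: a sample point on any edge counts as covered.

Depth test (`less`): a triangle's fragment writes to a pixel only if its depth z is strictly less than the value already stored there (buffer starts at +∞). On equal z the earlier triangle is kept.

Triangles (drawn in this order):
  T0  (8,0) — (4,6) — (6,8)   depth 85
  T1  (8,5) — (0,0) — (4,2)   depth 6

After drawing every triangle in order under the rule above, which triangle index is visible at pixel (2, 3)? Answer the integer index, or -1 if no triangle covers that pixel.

T0:
  2·area = 20  (B↔C swapped to make it positive)
  edge (8, 0)→(6, 8): d=(-2,8) inclusive
  edge (6, 8)→(4, 6): d=(-2,-2) inclusive
  edge (4, 6)→(8, 0): d=(4,-6) inclusive
    (0,1)@(1, 3): e=[50,0,-30] → ·  [on edge]
    (3,1)@(7, 3): e=[2,12,6] → #
    (4,1)@(9, 3): e=[-14,16,18] → ·
    (1,2)@(3, 5): e=[30,0,-10] → ·  [on edge]
    (2,2)@(5, 5): e=[14,4,2] → #
    (3,2)@(7, 5): e=[-2,8,14] → ·
    (2,3)@(5, 7): e=[10,0,10] → #  [on edge]
    (3,3)@(7, 7): e=[-6,4,22] → ·
    (2,4)@(5, 9): e=[6,-4,18] → ·
    (3,4)@(7, 9): e=[-10,0,30] → ·  [on edge]
  covered (3 px):
    · · · · · ·
    · · · # · ·
    · · # · · ·
    · · # · · ·
    · · · · · ·
T1:
  2·area = 4
  edge (8, 5)→(0, 0): d=(-8,-5) inclusive
  edge (0, 0)→(4, 2): d=(4,2) inclusive
  edge (4, 2)→(8, 5): d=(4,3) inclusive
    (2,1)@(5, 3): e=[1,2,1] → #
    (3,1)@(7, 3): e=[11,-2,-5] → ·
    (2,2)@(5, 5): e=[-15,10,9] → ·
  covered (1 px):
    · · · · · ·
    · · # · · ·
    · · · · · ·
    · · · · · ·
    · · · · · ·

Z-buffer (winner per pixel, '.' = empty):
  . . . . . .
  . . 1 0 . .
  . . 0 . . .
  . . 0 . . .
  . . . . . .

Result: 0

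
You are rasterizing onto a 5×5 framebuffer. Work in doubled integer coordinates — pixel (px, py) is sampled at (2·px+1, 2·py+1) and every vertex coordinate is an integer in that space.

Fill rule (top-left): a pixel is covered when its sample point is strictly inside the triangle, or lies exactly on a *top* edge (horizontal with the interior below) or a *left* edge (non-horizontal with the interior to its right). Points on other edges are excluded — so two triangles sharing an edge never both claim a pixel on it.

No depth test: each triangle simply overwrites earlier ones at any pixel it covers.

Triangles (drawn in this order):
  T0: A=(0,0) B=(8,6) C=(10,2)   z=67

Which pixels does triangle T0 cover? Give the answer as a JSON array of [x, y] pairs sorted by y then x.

T0:
  2·area = 44  (B↔C swapped to make it positive)
  edge (0, 0)→(10, 2): d=(10,2) right/bottom  bias=-1
  edge (10, 2)→(8, 6): d=(-2,4) right/bottom  bias=-1
  edge (8, 6)→(0, 0): d=(-8,-6) top-left  bias=+0
    (1,0)@(3, 1): e=[4,30,10] → X
    (2,0)@(5, 1): e=[0,22,22] → .  [on edge]
    (1,1)@(3, 3): e=[24,26,-6] → .
    (2,1)@(5, 3): e=[20,18,6] → X
    (3,1)@(7, 3): e=[16,10,18] → X
    (4,1)@(9, 3): e=[12,2,30] → X
    (2,2)@(5, 5): e=[40,14,-10] → .
    (3,2)@(7, 5): e=[36,6,2] → X
    (4,2)@(9, 5): e=[32,-2,14] → .
    (3,3)@(7, 7): e=[56,2,-14] → .
  covered (5 px):
    . X . . .
    . . X X X
    . . . X .
    . . . . .
    . . . . .

Result: [[1,0],[2,1],[3,1],[4,1],[3,2]]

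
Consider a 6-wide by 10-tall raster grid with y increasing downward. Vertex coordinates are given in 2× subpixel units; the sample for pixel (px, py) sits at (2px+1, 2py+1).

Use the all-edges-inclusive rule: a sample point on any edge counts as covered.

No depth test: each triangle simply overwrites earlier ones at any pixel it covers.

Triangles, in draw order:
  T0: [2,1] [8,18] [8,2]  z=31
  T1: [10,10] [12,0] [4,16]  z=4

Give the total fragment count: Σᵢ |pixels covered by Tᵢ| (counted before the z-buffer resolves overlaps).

T0:
  2·area = 96  (B↔C swapped to make it positive)
  edge (2, 1)→(8, 2): d=(6,1) inclusive
  edge (8, 2)→(8, 18): d=(0,16) inclusive
  edge (8, 18)→(2, 1): d=(-6,-17) inclusive
    (1,1)@(3, 3): e=[11,80,5] → X
    (2,1)@(5, 3): e=[9,48,39] → X
    (3,1)@(7, 3): e=[7,16,73] → X
    (4,1)@(9, 3): e=[5,-16,107] → .
    (1,2)@(3, 5): e=[23,80,-7] → .
    (2,2)@(5, 5): e=[21,48,27] → X
    (4,2)@(9, 5): e=[17,-16,95] → .
    (2,3)@(5, 7): e=[33,48,15] → X
    (4,3)@(9, 7): e=[29,-16,83] → .
    (2,4)@(5, 9): e=[45,48,3] → X
    (4,4)@(9, 9): e=[41,-16,71] → .
    (2,5)@(5, 11): e=[57,48,-9] → .
  covered (12 px):
    . . . . . .
    . X X X . .
    . . X X . .
    . . X X . .
    . . X X . .
    . . . X . .
    . . . X . .
    . . . X . .
    . . . . . .
    . . . . . .
T1:
  2·area = 48  (B↔C swapped to make it positive)
  edge (10, 10)→(4, 16): d=(-6,6) inclusive
  edge (4, 16)→(12, 0): d=(8,-16) inclusive
  edge (12, 0)→(10, 10): d=(-2,10) inclusive
    (5,1)@(11, 3): e=[36,8,4] → X
    (5,2)@(11, 5): e=[24,24,0] → X  [on edge]
    (4,3)@(9, 7): e=[24,8,16] → X
    (5,3)@(11, 7): e=[12,40,-4] → .
    (4,4)@(9, 9): e=[12,24,12] → X
    (5,4)@(11, 9): e=[0,56,-8] → .  [on edge]
    (3,5)@(7, 11): e=[12,8,28] → X
    (4,5)@(9, 11): e=[0,40,8] → X  [on edge]
    (5,5)@(11, 11): e=[-12,72,-12] → .
    (3,6)@(7, 13): e=[0,24,24] → X  [on edge]
    (4,6)@(9, 13): e=[-12,56,4] → .
    (2,7)@(5, 15): e=[0,8,40] → X  [on edge]
    (4,7)@(9, 15): e=[-24,72,0] → .  [on edge]
    (1,8)@(3, 17): e=[0,-8,56] → .  [on edge]
    (0,9)@(1, 19): e=[0,-24,72] → .  [on edge]
  covered (8 px):
    . . . . . .
    . . . . . X
    . . . . . X
    . . . . X .
    . . . . X .
    . . . X X .
    . . . X . .
    . . X . . .
    . . . . . .
    . . . . . .

Result: 20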